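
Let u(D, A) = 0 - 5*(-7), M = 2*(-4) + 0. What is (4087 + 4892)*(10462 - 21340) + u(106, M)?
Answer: -97673527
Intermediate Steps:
M = -8 (M = -8 + 0 = -8)
u(D, A) = 35 (u(D, A) = 0 + 35 = 35)
(4087 + 4892)*(10462 - 21340) + u(106, M) = (4087 + 4892)*(10462 - 21340) + 35 = 8979*(-10878) + 35 = -97673562 + 35 = -97673527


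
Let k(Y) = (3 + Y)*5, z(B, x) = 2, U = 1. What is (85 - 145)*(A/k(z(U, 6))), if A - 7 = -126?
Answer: 1428/5 ≈ 285.60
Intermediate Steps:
A = -119 (A = 7 - 126 = -119)
k(Y) = 15 + 5*Y
(85 - 145)*(A/k(z(U, 6))) = (85 - 145)*(-119/(15 + 5*2)) = -(-7140)/(15 + 10) = -(-7140)/25 = -60*(-119/25) = 1428/5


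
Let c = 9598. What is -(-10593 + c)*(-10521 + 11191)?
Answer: 666650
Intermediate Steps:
-(-10593 + c)*(-10521 + 11191) = -(-10593 + 9598)*(-10521 + 11191) = -(-995)*670 = -1*(-666650) = 666650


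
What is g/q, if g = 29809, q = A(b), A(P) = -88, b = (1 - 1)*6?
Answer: -29809/88 ≈ -338.74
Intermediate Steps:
b = 0 (b = 0*6 = 0)
q = -88
g/q = 29809/(-88) = 29809*(-1/88) = -29809/88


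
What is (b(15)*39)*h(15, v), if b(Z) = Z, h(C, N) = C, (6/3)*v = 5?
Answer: 8775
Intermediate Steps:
v = 5/2 (v = (1/2)*5 = 5/2 ≈ 2.5000)
(b(15)*39)*h(15, v) = (15*39)*15 = 585*15 = 8775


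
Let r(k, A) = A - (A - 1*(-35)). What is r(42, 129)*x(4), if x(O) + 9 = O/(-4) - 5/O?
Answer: 1575/4 ≈ 393.75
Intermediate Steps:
x(O) = -9 - 5/O - O/4 (x(O) = -9 + (O/(-4) - 5/O) = -9 + (O*(-¼) - 5/O) = -9 + (-O/4 - 5/O) = -9 + (-5/O - O/4) = -9 - 5/O - O/4)
r(k, A) = -35 (r(k, A) = A - (A + 35) = A - (35 + A) = A + (-35 - A) = -35)
r(42, 129)*x(4) = -35*(-9 - 5/4 - ¼*4) = -35*(-9 - 5*¼ - 1) = -35*(-9 - 5/4 - 1) = -35*(-45/4) = 1575/4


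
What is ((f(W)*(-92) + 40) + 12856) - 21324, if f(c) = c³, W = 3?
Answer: -10912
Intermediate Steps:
((f(W)*(-92) + 40) + 12856) - 21324 = ((3³*(-92) + 40) + 12856) - 21324 = ((27*(-92) + 40) + 12856) - 21324 = ((-2484 + 40) + 12856) - 21324 = (-2444 + 12856) - 21324 = 10412 - 21324 = -10912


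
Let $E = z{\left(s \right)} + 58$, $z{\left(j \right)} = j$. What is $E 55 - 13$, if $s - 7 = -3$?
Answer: $3397$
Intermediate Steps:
$s = 4$ ($s = 7 - 3 = 4$)
$E = 62$ ($E = 4 + 58 = 62$)
$E 55 - 13 = 62 \cdot 55 - 13 = 3410 - 13 = 3397$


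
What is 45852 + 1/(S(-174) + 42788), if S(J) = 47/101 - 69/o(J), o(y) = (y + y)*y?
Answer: 3999572687800068/87227878517 ≈ 45852.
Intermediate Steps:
o(y) = 2*y² (o(y) = (2*y)*y = 2*y²)
S(J) = 47/101 - 69/(2*J²) (S(J) = 47/101 - 69*1/(2*J²) = 47*(1/101) - 69/(2*J²) = 47/101 - 69/(2*J²))
45852 + 1/(S(-174) + 42788) = 45852 + 1/((47/101 - 69/2/(-174)²) + 42788) = 45852 + 1/((47/101 - 69/2*1/30276) + 42788) = 45852 + 1/((47/101 - 23/20184) + 42788) = 45852 + 1/(946325/2038584 + 42788) = 45852 + 1/(87227878517/2038584) = 45852 + 2038584/87227878517 = 3999572687800068/87227878517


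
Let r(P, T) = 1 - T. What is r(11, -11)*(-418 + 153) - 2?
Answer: -3182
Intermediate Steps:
r(11, -11)*(-418 + 153) - 2 = (1 - 1*(-11))*(-418 + 153) - 2 = (1 + 11)*(-265) - 2 = 12*(-265) - 2 = -3180 - 2 = -3182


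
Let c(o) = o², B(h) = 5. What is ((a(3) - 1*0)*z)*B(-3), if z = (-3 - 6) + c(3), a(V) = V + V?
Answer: 0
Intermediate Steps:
a(V) = 2*V
z = 0 (z = (-3 - 6) + 3² = -9 + 9 = 0)
((a(3) - 1*0)*z)*B(-3) = ((2*3 - 1*0)*0)*5 = ((6 + 0)*0)*5 = (6*0)*5 = 0*5 = 0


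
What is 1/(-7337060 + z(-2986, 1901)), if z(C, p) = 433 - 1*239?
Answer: -1/7336866 ≈ -1.3630e-7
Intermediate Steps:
z(C, p) = 194 (z(C, p) = 433 - 239 = 194)
1/(-7337060 + z(-2986, 1901)) = 1/(-7337060 + 194) = 1/(-7336866) = -1/7336866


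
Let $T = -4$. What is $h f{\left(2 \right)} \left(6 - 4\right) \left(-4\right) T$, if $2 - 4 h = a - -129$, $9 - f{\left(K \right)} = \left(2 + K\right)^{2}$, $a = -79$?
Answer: $2688$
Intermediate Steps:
$f{\left(K \right)} = 9 - \left(2 + K\right)^{2}$
$h = -12$ ($h = \frac{1}{2} - \frac{-79 - -129}{4} = \frac{1}{2} - \frac{-79 + 129}{4} = \frac{1}{2} - \frac{25}{2} = -12$)
$h f{\left(2 \right)} \left(6 - 4\right) \left(-4\right) T = - 12 \left(9 - \left(2 + 2\right)^{2}\right) \left(6 - 4\right) \left(-4\right) \left(-4\right) = - 12 \left(9 - 4^{2}\right) 2 \left(-4\right) \left(-4\right) = - 12 \left(9 - 16\right) \left(-8\right) \left(-4\right) = - 12 \left(-7\right) \left(-8\right) \left(-4\right) = - 12 \cdot 56 \left(-4\right) = \left(-12\right) \left(-224\right) = 2688$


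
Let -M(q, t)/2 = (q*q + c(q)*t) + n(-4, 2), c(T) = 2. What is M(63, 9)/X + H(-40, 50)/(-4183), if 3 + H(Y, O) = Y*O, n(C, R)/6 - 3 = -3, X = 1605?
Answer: -10046809/2237905 ≈ -4.4894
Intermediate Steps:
n(C, R) = 0 (n(C, R) = 18 + 6*(-3) = 18 - 18 = 0)
M(q, t) = -4*t - 2*q² (M(q, t) = -2*((q*q + 2*t) + 0) = -2*((q² + 2*t) + 0) = -2*(q² + 2*t) = -4*t - 2*q²)
H(Y, O) = -3 + O*Y (H(Y, O) = -3 + Y*O = -3 + O*Y)
M(63, 9)/X + H(-40, 50)/(-4183) = (-4*9 - 2*63²)/1605 + (-3 + 50*(-40))/(-4183) = (-36 - 2*3969)*(1/1605) + (-3 - 2000)*(-1/4183) = (-36 - 7938)*(1/1605) - 2003*(-1/4183) = -7974*1/1605 + 2003/4183 = -2658/535 + 2003/4183 = -10046809/2237905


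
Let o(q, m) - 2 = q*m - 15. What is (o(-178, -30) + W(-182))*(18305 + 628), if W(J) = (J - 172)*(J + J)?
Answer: 2540486739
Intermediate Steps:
o(q, m) = -13 + m*q (o(q, m) = 2 + (q*m - 15) = 2 + (m*q - 15) = 2 + (-15 + m*q) = -13 + m*q)
W(J) = 2*J*(-172 + J) (W(J) = (-172 + J)*(2*J) = 2*J*(-172 + J))
(o(-178, -30) + W(-182))*(18305 + 628) = ((-13 - 30*(-178)) + 2*(-182)*(-172 - 182))*(18305 + 628) = ((-13 + 5340) + 2*(-182)*(-354))*18933 = (5327 + 128856)*18933 = 134183*18933 = 2540486739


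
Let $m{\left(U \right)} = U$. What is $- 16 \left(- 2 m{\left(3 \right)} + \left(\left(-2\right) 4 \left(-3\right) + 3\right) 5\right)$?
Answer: $-2064$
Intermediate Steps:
$- 16 \left(- 2 m{\left(3 \right)} + \left(\left(-2\right) 4 \left(-3\right) + 3\right) 5\right) = - 16 \left(\left(-2\right) 3 + \left(\left(-2\right) 4 \left(-3\right) + 3\right) 5\right) = - 16 \left(-6 + \left(\left(-8\right) \left(-3\right) + 3\right) 5\right) = - 16 \left(-6 + \left(24 + 3\right) 5\right) = - 16 \left(-6 + 27 \cdot 5\right) = - 16 \left(-6 + 135\right) = \left(-16\right) 129 = -2064$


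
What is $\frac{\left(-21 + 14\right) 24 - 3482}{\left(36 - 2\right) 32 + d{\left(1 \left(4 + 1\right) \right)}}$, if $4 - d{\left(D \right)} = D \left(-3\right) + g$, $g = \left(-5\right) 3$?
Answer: $- \frac{1825}{561} \approx -3.2531$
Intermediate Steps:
$g = -15$
$d{\left(D \right)} = 19 + 3 D$ ($d{\left(D \right)} = 4 - \left(D \left(-3\right) - 15\right) = 4 - \left(- 3 D - 15\right) = 4 - \left(-15 - 3 D\right) = 4 + \left(15 + 3 D\right) = 19 + 3 D$)
$\frac{\left(-21 + 14\right) 24 - 3482}{\left(36 - 2\right) 32 + d{\left(1 \left(4 + 1\right) \right)}} = \frac{\left(-21 + 14\right) 24 - 3482}{\left(36 - 2\right) 32 + \left(19 + 3 \cdot 1 \left(4 + 1\right)\right)} = \frac{\left(-7\right) 24 - 3482}{34 \cdot 32 + \left(19 + 3 \cdot 1 \cdot 5\right)} = \frac{-168 - 3482}{1088 + \left(19 + 3 \cdot 5\right)} = - \frac{3650}{1088 + \left(19 + 15\right)} = - \frac{3650}{1088 + 34} = - \frac{3650}{1122} = \left(-3650\right) \frac{1}{1122} = - \frac{1825}{561}$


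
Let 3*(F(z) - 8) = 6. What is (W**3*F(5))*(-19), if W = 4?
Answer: -12160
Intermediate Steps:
F(z) = 10 (F(z) = 8 + (1/3)*6 = 8 + 2 = 10)
(W**3*F(5))*(-19) = (4**3*10)*(-19) = (64*10)*(-19) = 640*(-19) = -12160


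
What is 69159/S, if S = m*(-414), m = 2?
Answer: -23053/276 ≈ -83.525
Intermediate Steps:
S = -828 (S = 2*(-414) = -828)
69159/S = 69159/(-828) = 69159*(-1/828) = -23053/276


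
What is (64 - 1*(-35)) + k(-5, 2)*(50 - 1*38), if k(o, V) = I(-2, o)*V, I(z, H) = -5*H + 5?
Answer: 819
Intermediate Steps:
I(z, H) = 5 - 5*H
k(o, V) = V*(5 - 5*o) (k(o, V) = (5 - 5*o)*V = V*(5 - 5*o))
(64 - 1*(-35)) + k(-5, 2)*(50 - 1*38) = (64 - 1*(-35)) + (5*2*(1 - 1*(-5)))*(50 - 1*38) = (64 + 35) + (5*2*(1 + 5))*(50 - 38) = 99 + (5*2*6)*12 = 99 + 60*12 = 99 + 720 = 819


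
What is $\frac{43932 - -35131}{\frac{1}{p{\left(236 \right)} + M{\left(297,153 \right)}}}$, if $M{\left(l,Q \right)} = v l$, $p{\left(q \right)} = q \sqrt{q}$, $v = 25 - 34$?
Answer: $-211335399 + 37317736 \sqrt{59} \approx 7.5308 \cdot 10^{7}$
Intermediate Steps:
$v = -9$ ($v = 25 - 34 = -9$)
$p{\left(q \right)} = q^{\frac{3}{2}}$
$M{\left(l,Q \right)} = - 9 l$
$\frac{43932 - -35131}{\frac{1}{p{\left(236 \right)} + M{\left(297,153 \right)}}} = \frac{43932 - -35131}{\frac{1}{236^{\frac{3}{2}} - 2673}} = \frac{43932 + 35131}{\frac{1}{472 \sqrt{59} - 2673}} = \frac{79063}{\frac{1}{-2673 + 472 \sqrt{59}}} = 79063 \left(-2673 + 472 \sqrt{59}\right) = -211335399 + 37317736 \sqrt{59}$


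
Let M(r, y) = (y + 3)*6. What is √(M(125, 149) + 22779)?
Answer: √23691 ≈ 153.92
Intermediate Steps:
M(r, y) = 18 + 6*y (M(r, y) = (3 + y)*6 = 18 + 6*y)
√(M(125, 149) + 22779) = √((18 + 6*149) + 22779) = √((18 + 894) + 22779) = √(912 + 22779) = √23691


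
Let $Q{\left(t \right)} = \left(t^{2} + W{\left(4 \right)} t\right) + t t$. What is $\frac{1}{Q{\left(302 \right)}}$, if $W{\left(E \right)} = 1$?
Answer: $\frac{1}{182710} \approx 5.4732 \cdot 10^{-6}$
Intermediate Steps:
$Q{\left(t \right)} = t + 2 t^{2}$ ($Q{\left(t \right)} = \left(t^{2} + 1 t\right) + t t = \left(t^{2} + t\right) + t^{2} = \left(t + t^{2}\right) + t^{2} = t + 2 t^{2}$)
$\frac{1}{Q{\left(302 \right)}} = \frac{1}{302 \left(1 + 2 \cdot 302\right)} = \frac{1}{302 \left(1 + 604\right)} = \frac{1}{302 \cdot 605} = \frac{1}{182710}$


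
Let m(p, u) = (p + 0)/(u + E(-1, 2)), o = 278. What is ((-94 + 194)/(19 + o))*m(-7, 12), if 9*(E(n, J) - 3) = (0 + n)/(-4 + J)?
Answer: -1400/8943 ≈ -0.15655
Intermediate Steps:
E(n, J) = 3 + n/(9*(-4 + J)) (E(n, J) = 3 + ((0 + n)/(-4 + J))/9 = 3 + (n/(-4 + J))/9 = 3 + n/(9*(-4 + J)))
m(p, u) = p/(55/18 + u) (m(p, u) = (p + 0)/(u + (-108 - 1 + 27*2)/(9*(-4 + 2))) = p/(u + (1/9)*(-108 - 1 + 54)/(-2)) = p/(u + (1/9)*(-1/2)*(-55)) = p/(u + 55/18) = p/(55/18 + u))
((-94 + 194)/(19 + o))*m(-7, 12) = ((-94 + 194)/(19 + 278))*(18*(-7)/(55 + 18*12)) = (100/297)*(18*(-7)/(55 + 216)) = (100*(1/297))*(18*(-7)/271) = 100*(18*(-7)*(1/271))/297 = (100/297)*(-126/271) = -1400/8943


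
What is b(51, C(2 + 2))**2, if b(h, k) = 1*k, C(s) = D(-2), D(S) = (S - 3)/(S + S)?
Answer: 25/16 ≈ 1.5625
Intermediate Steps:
D(S) = (-3 + S)/(2*S) (D(S) = (-3 + S)/((2*S)) = (-3 + S)*(1/(2*S)) = (-3 + S)/(2*S))
C(s) = 5/4 (C(s) = (1/2)*(-3 - 2)/(-2) = (1/2)*(-1/2)*(-5) = 5/4)
b(h, k) = k
b(51, C(2 + 2))**2 = (5/4)**2 = 25/16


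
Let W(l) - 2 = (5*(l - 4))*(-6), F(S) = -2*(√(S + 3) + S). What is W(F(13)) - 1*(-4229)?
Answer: 5371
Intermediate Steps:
F(S) = -2*S - 2*√(3 + S) (F(S) = -2*(√(3 + S) + S) = -2*(S + √(3 + S)) = -2*S - 2*√(3 + S))
W(l) = 122 - 30*l (W(l) = 2 + (5*(l - 4))*(-6) = 2 + (5*(-4 + l))*(-6) = 2 + (-20 + 5*l)*(-6) = 2 + (120 - 30*l) = 122 - 30*l)
W(F(13)) - 1*(-4229) = (122 - 30*(-2*13 - 2*√(3 + 13))) - 1*(-4229) = (122 - 30*(-26 - 2*√16)) + 4229 = (122 - 30*(-26 - 2*4)) + 4229 = (122 - 30*(-26 - 8)) + 4229 = (122 - 30*(-34)) + 4229 = (122 + 1020) + 4229 = 1142 + 4229 = 5371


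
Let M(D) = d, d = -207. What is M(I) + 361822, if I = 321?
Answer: 361615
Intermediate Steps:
M(D) = -207
M(I) + 361822 = -207 + 361822 = 361615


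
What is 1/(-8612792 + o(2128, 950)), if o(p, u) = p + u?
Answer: -1/8609714 ≈ -1.1615e-7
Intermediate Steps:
1/(-8612792 + o(2128, 950)) = 1/(-8612792 + (2128 + 950)) = 1/(-8612792 + 3078) = 1/(-8609714) = -1/8609714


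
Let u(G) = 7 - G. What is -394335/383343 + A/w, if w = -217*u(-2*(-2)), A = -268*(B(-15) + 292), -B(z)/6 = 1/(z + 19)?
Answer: 1408955897/11883633 ≈ 118.56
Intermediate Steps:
B(z) = -6/(19 + z) (B(z) = -6/(z + 19) = -6/(19 + z))
A = -77854 (A = -268*(-6/(19 - 15) + 292) = -268*(-6/4 + 292) = -268*(-6*1/4 + 292) = -268*(-3/2 + 292) = -268*581/2 = -77854)
w = -651 (w = -217*(7 - (-2)*(-2)) = -217*(7 - 1*4) = -217*(7 - 4) = -217*3 = -651)
-394335/383343 + A/w = -394335/383343 - 77854/(-651) = -394335*1/383343 - 77854*(-1/651) = -131445/127781 + 11122/93 = 1408955897/11883633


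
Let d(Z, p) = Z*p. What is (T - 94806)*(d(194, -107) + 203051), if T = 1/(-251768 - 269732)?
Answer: -9012808187579293/521500 ≈ -1.7282e+10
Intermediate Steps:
T = -1/521500 (T = 1/(-521500) = -1/521500 ≈ -1.9175e-6)
(T - 94806)*(d(194, -107) + 203051) = (-1/521500 - 94806)*(194*(-107) + 203051) = -49441329001*(-20758 + 203051)/521500 = -49441329001/521500*182293 = -9012808187579293/521500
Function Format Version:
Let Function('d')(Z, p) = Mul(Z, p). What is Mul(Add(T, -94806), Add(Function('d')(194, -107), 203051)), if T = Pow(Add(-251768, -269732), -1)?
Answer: Rational(-9012808187579293, 521500) ≈ -1.7282e+10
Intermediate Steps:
T = Rational(-1, 521500) (T = Pow(-521500, -1) = Rational(-1, 521500) ≈ -1.9175e-6)
Mul(Add(T, -94806), Add(Function('d')(194, -107), 203051)) = Mul(Add(Rational(-1, 521500), -94806), Add(Mul(194, -107), 203051)) = Mul(Rational(-49441329001, 521500), Add(-20758, 203051)) = Mul(Rational(-49441329001, 521500), 182293) = Rational(-9012808187579293, 521500)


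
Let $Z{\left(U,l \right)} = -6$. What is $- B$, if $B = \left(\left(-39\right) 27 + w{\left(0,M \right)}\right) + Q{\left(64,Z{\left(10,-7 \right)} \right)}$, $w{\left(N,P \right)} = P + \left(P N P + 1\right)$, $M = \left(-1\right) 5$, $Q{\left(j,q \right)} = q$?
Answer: $1063$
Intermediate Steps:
$M = -5$
$w{\left(N,P \right)} = 1 + P + N P^{2}$ ($w{\left(N,P \right)} = P + \left(N P P + 1\right) = P + \left(N P^{2} + 1\right) = P + \left(1 + N P^{2}\right) = 1 + P + N P^{2}$)
$B = -1063$ ($B = \left(\left(-39\right) 27 + \left(1 - 5 + 0 \left(-5\right)^{2}\right)\right) - 6 = \left(-1053 + \left(1 - 5 + 0 \cdot 25\right)\right) - 6 = \left(-1053 + \left(1 - 5 + 0\right)\right) - 6 = \left(-1053 - 4\right) - 6 = -1057 - 6 = -1063$)
$- B = \left(-1\right) \left(-1063\right) = 1063$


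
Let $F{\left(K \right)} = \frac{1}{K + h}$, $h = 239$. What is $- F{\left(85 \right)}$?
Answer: $- \frac{1}{324} \approx -0.0030864$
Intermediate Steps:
$F{\left(K \right)} = \frac{1}{239 + K}$ ($F{\left(K \right)} = \frac{1}{K + 239} = \frac{1}{239 + K}$)
$- F{\left(85 \right)} = - \frac{1}{239 + 85} = - \frac{1}{324}$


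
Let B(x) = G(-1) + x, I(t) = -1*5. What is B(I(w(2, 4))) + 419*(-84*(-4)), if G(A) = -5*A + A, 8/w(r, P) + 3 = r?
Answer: 140783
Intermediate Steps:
w(r, P) = 8/(-3 + r)
G(A) = -4*A
I(t) = -5
B(x) = 4 + x (B(x) = -4*(-1) + x = 4 + x)
B(I(w(2, 4))) + 419*(-84*(-4)) = (4 - 5) + 419*(-84*(-4)) = -1 + 419*336 = -1 + 140784 = 140783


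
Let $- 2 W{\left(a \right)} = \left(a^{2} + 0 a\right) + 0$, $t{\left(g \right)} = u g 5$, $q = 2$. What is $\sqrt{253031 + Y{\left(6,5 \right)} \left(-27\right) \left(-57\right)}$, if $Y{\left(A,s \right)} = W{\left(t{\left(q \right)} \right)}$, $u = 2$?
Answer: $i \sqrt{54769} \approx 234.03 i$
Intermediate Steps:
$t{\left(g \right)} = 10 g$ ($t{\left(g \right)} = 2 g 5 = 10 g$)
$W{\left(a \right)} = - \frac{a^{2}}{2}$ ($W{\left(a \right)} = - \frac{\left(a^{2} + 0 a\right) + 0}{2} = - \frac{\left(a^{2} + 0\right) + 0}{2} = - \frac{a^{2} + 0}{2} = - \frac{a^{2}}{2}$)
$Y{\left(A,s \right)} = -200$ ($Y{\left(A,s \right)} = - \frac{\left(10 \cdot 2\right)^{2}}{2} = - \frac{20^{2}}{2} = \left(- \frac{1}{2}\right) 400 = -200$)
$\sqrt{253031 + Y{\left(6,5 \right)} \left(-27\right) \left(-57\right)} = \sqrt{253031 + \left(-200\right) \left(-27\right) \left(-57\right)} = \sqrt{253031 + 5400 \left(-57\right)} = \sqrt{253031 - 307800} = \sqrt{-54769} = i \sqrt{54769}$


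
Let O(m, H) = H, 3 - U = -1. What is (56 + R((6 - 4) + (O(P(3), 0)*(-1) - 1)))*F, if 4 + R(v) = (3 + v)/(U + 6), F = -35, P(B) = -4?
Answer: -1834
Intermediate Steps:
U = 4 (U = 3 - 1*(-1) = 3 + 1 = 4)
R(v) = -37/10 + v/10 (R(v) = -4 + (3 + v)/(4 + 6) = -4 + (3 + v)/10 = -4 + (3 + v)*(1/10) = -4 + (3/10 + v/10) = -37/10 + v/10)
(56 + R((6 - 4) + (O(P(3), 0)*(-1) - 1)))*F = (56 + (-37/10 + ((6 - 4) + (0*(-1) - 1))/10))*(-35) = (56 + (-37/10 + (2 + (0 - 1))/10))*(-35) = (56 + (-37/10 + (2 - 1)/10))*(-35) = (56 + (-37/10 + (1/10)*1))*(-35) = (56 + (-37/10 + 1/10))*(-35) = (56 - 18/5)*(-35) = (262/5)*(-35) = -1834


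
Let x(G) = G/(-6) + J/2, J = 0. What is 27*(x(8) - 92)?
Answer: -2520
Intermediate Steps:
x(G) = -G/6 (x(G) = G/(-6) + 0/2 = G*(-1/6) + 0*(1/2) = -G/6 + 0 = -G/6)
27*(x(8) - 92) = 27*(-1/6*8 - 92) = 27*(-4/3 - 92) = 27*(-280/3) = -2520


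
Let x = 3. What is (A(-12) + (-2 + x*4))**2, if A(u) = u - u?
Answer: 100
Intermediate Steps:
A(u) = 0
(A(-12) + (-2 + x*4))**2 = (0 + (-2 + 3*4))**2 = (0 + (-2 + 12))**2 = (0 + 10)**2 = 10**2 = 100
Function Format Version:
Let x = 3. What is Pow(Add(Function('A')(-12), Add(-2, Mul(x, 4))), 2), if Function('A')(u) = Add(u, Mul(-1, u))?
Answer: 100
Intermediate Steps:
Function('A')(u) = 0
Pow(Add(Function('A')(-12), Add(-2, Mul(x, 4))), 2) = Pow(Add(0, Add(-2, Mul(3, 4))), 2) = Pow(Add(0, Add(-2, 12)), 2) = Pow(Add(0, 10), 2) = Pow(10, 2) = 100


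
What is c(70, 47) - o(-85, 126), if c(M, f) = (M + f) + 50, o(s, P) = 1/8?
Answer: 1335/8 ≈ 166.88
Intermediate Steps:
o(s, P) = ⅛
c(M, f) = 50 + M + f
c(70, 47) - o(-85, 126) = (50 + 70 + 47) - 1*⅛ = 167 - ⅛ = 1335/8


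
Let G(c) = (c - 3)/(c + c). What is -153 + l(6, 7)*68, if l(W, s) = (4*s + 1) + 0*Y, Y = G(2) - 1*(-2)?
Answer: 1819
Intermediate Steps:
G(c) = (-3 + c)/(2*c) (G(c) = (-3 + c)/((2*c)) = (-3 + c)*(1/(2*c)) = (-3 + c)/(2*c))
Y = 7/4 (Y = (1/2)*(-3 + 2)/2 - 1*(-2) = (1/2)*(1/2)*(-1) + 2 = -1/4 + 2 = 7/4 ≈ 1.7500)
l(W, s) = 1 + 4*s (l(W, s) = (4*s + 1) + 0*(7/4) = (1 + 4*s) + 0 = 1 + 4*s)
-153 + l(6, 7)*68 = -153 + (1 + 4*7)*68 = -153 + (1 + 28)*68 = -153 + 29*68 = -153 + 1972 = 1819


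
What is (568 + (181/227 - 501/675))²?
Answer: 841778307989056/2608655625 ≈ 3.2269e+5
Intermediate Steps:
(568 + (181/227 - 501/675))² = (568 + (181*(1/227) - 501*1/675))² = (568 + (181/227 - 167/225))² = (568 + 2816/51075)² = (29013416/51075)² = 841778307989056/2608655625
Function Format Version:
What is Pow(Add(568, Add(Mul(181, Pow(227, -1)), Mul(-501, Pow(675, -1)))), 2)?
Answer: Rational(841778307989056, 2608655625) ≈ 3.2269e+5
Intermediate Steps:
Pow(Add(568, Add(Mul(181, Pow(227, -1)), Mul(-501, Pow(675, -1)))), 2) = Pow(Add(568, Add(Mul(181, Rational(1, 227)), Mul(-501, Rational(1, 675)))), 2) = Pow(Add(568, Add(Rational(181, 227), Rational(-167, 225))), 2) = Pow(Add(568, Rational(2816, 51075)), 2) = Pow(Rational(29013416, 51075), 2) = Rational(841778307989056, 2608655625)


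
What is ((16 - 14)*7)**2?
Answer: 196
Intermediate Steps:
((16 - 14)*7)**2 = (2*7)**2 = 14**2 = 196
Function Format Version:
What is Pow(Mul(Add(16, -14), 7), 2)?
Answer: 196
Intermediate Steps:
Pow(Mul(Add(16, -14), 7), 2) = Pow(Mul(2, 7), 2) = Pow(14, 2) = 196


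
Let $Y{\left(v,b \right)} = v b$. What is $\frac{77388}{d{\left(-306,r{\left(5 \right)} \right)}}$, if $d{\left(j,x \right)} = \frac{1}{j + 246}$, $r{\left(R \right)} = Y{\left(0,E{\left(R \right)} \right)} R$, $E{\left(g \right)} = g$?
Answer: $-4643280$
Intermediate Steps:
$Y{\left(v,b \right)} = b v$
$r{\left(R \right)} = 0$ ($r{\left(R \right)} = R 0 R = 0 R = 0$)
$d{\left(j,x \right)} = \frac{1}{246 + j}$
$\frac{77388}{d{\left(-306,r{\left(5 \right)} \right)}} = \frac{77388}{\frac{1}{246 - 306}} = \frac{77388}{\frac{1}{-60}} = \frac{77388}{- \frac{1}{60}} = 77388 \left(-60\right) = -4643280$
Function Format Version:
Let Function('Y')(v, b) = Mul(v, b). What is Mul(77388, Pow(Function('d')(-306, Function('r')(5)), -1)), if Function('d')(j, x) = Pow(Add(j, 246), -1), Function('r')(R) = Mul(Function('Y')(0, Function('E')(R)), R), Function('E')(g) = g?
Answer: -4643280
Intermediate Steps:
Function('Y')(v, b) = Mul(b, v)
Function('r')(R) = 0 (Function('r')(R) = Mul(Mul(R, 0), R) = Mul(0, R) = 0)
Function('d')(j, x) = Pow(Add(246, j), -1)
Mul(77388, Pow(Function('d')(-306, Function('r')(5)), -1)) = Mul(77388, Pow(Pow(Add(246, -306), -1), -1)) = Mul(77388, Pow(Pow(-60, -1), -1)) = Mul(77388, Pow(Rational(-1, 60), -1)) = Mul(77388, -60) = -4643280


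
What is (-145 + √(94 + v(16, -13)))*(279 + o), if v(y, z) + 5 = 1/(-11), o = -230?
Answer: -7105 + 49*√10758/11 ≈ -6643.0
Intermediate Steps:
v(y, z) = -56/11 (v(y, z) = -5 + 1/(-11) = -5 - 1/11 = -56/11)
(-145 + √(94 + v(16, -13)))*(279 + o) = (-145 + √(94 - 56/11))*(279 - 230) = (-145 + √(978/11))*49 = (-145 + √10758/11)*49 = -7105 + 49*√10758/11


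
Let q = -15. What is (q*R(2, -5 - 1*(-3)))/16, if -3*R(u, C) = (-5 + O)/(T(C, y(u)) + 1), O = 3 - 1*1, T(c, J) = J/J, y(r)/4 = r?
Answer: -15/32 ≈ -0.46875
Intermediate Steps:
y(r) = 4*r
T(c, J) = 1
O = 2 (O = 3 - 1 = 2)
R(u, C) = ½ (R(u, C) = -(-5 + 2)/(3*(1 + 1)) = -(-1)/2 = -⅓*(-3/2) = ½)
(q*R(2, -5 - 1*(-3)))/16 = -15*½/16 = -15/2*1/16 = -15/32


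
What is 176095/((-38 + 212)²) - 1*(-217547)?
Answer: 6586629067/30276 ≈ 2.1755e+5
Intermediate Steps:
176095/((-38 + 212)²) - 1*(-217547) = 176095/(174²) + 217547 = 176095/30276 + 217547 = 6586629067/30276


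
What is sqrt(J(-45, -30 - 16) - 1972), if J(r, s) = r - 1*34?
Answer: I*sqrt(2051) ≈ 45.288*I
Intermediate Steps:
J(r, s) = -34 + r (J(r, s) = r - 34 = -34 + r)
sqrt(J(-45, -30 - 16) - 1972) = sqrt((-34 - 45) - 1972) = sqrt(-79 - 1972) = sqrt(-2051) = I*sqrt(2051)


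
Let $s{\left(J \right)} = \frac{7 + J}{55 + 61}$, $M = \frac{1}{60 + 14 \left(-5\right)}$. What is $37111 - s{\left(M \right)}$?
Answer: $\frac{43048691}{1160} \approx 37111.0$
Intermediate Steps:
$M = - \frac{1}{10}$ ($M = \frac{1}{60 - 70} = \frac{1}{-10} = - \frac{1}{10} \approx -0.1$)
$s{\left(J \right)} = \frac{7}{116} + \frac{J}{116}$ ($s{\left(J \right)} = \frac{7 + J}{116} = \left(7 + J\right) \frac{1}{116} = \frac{7}{116} + \frac{J}{116}$)
$37111 - s{\left(M \right)} = 37111 - \left(\frac{7}{116} + \frac{1}{116} \left(- \frac{1}{10}\right)\right) = 37111 - \left(\frac{7}{116} - \frac{1}{1160}\right) = 37111 - \frac{69}{1160} = \frac{43048691}{1160}$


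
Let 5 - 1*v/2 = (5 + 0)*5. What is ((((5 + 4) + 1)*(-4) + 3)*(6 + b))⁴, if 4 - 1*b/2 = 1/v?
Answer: 11685093071516881/160000 ≈ 7.3032e+10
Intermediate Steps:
v = -40 (v = 10 - 2*(5 + 0)*5 = 10 - 10*5 = 10 - 2*25 = 10 - 50 = -40)
b = 161/20 (b = 8 - 2/(-40) = 8 - 2*(-1/40) = 8 + 1/20 = 161/20 ≈ 8.0500)
((((5 + 4) + 1)*(-4) + 3)*(6 + b))⁴ = ((((5 + 4) + 1)*(-4) + 3)*(6 + 161/20))⁴ = (((9 + 1)*(-4) + 3)*(281/20))⁴ = ((10*(-4) + 3)*(281/20))⁴ = ((-40 + 3)*(281/20))⁴ = (-37*281/20)⁴ = (-10397/20)⁴ = 11685093071516881/160000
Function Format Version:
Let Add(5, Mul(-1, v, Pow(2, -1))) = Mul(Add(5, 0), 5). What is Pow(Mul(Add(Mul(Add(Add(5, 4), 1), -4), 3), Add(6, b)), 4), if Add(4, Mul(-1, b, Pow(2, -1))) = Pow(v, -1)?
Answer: Rational(11685093071516881, 160000) ≈ 7.3032e+10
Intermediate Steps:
v = -40 (v = Add(10, Mul(-2, Mul(Add(5, 0), 5))) = Add(10, Mul(-2, Mul(5, 5))) = Add(10, Mul(-2, 25)) = Add(10, -50) = -40)
b = Rational(161, 20) (b = Add(8, Mul(-2, Pow(-40, -1))) = Add(8, Mul(-2, Rational(-1, 40))) = Add(8, Rational(1, 20)) = Rational(161, 20) ≈ 8.0500)
Pow(Mul(Add(Mul(Add(Add(5, 4), 1), -4), 3), Add(6, b)), 4) = Pow(Mul(Add(Mul(Add(Add(5, 4), 1), -4), 3), Add(6, Rational(161, 20))), 4) = Pow(Mul(Add(Mul(Add(9, 1), -4), 3), Rational(281, 20)), 4) = Pow(Mul(Add(Mul(10, -4), 3), Rational(281, 20)), 4) = Pow(Mul(Add(-40, 3), Rational(281, 20)), 4) = Pow(Mul(-37, Rational(281, 20)), 4) = Pow(Rational(-10397, 20), 4) = Rational(11685093071516881, 160000)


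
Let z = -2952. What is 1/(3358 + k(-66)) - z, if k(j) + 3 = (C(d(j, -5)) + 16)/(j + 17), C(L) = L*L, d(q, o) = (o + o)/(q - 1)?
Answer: 2178272845873/737897231 ≈ 2952.0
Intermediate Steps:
d(q, o) = 2*o/(-1 + q) (d(q, o) = (2*o)/(-1 + q) = 2*o/(-1 + q))
C(L) = L²
k(j) = -3 + (16 + 100/(-1 + j)²)/(17 + j) (k(j) = -3 + ((2*(-5)/(-1 + j))² + 16)/(j + 17) = -3 + ((-10/(-1 + j))² + 16)/(17 + j) = -3 + (100/(-1 + j)² + 16)/(17 + j) = -3 + (16 + 100/(-1 + j)²)/(17 + j))
1/(3358 + k(-66)) - z = 1/(3358 + (100 - (-1 - 66)²*(35 + 3*(-66)))/((-1 - 66)²*(17 - 66))) - 1*(-2952) = 1/(3358 + (100 - 1*(-67)²*(35 - 198))/((-67)²*(-49))) + 2952 = 1/(3358 + (1/4489)*(-1/49)*(100 - 1*4489*(-163))) + 2952 = 1/(3358 + (1/4489)*(-1/49)*(100 + 731707)) + 2952 = 1/(3358 + (1/4489)*(-1/49)*731807) + 2952 = 1/(3358 - 731807/219961) + 2952 = 1/(737897231/219961) + 2952 = 219961/737897231 + 2952 = 2178272845873/737897231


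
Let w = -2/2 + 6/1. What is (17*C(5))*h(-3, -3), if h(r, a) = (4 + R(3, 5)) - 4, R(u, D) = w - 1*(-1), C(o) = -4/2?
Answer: -204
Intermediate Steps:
w = 5 (w = -2*½ + 6*1 = -1 + 6 = 5)
C(o) = -2 (C(o) = -4*½ = -2)
R(u, D) = 6 (R(u, D) = 5 - 1*(-1) = 5 + 1 = 6)
h(r, a) = 6 (h(r, a) = (4 + 6) - 4 = 10 - 4 = 6)
(17*C(5))*h(-3, -3) = (17*(-2))*6 = -34*6 = -204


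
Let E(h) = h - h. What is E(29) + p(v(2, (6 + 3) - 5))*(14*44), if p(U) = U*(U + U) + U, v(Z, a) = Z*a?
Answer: 83776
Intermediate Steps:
E(h) = 0
p(U) = U + 2*U² (p(U) = U*(2*U) + U = 2*U² + U = U + 2*U²)
E(29) + p(v(2, (6 + 3) - 5))*(14*44) = 0 + ((2*((6 + 3) - 5))*(1 + 2*(2*((6 + 3) - 5))))*(14*44) = 0 + ((2*(9 - 5))*(1 + 2*(2*(9 - 5))))*616 = 0 + ((2*4)*(1 + 2*(2*4)))*616 = 0 + (8*(1 + 2*8))*616 = 0 + (8*(1 + 16))*616 = 0 + (8*17)*616 = 0 + 136*616 = 0 + 83776 = 83776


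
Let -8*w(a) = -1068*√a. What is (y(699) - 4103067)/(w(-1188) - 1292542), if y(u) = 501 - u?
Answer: 5303642349630/1670685994597 + 3286715265*I*√33/1670685994597 ≈ 3.1745 + 0.011301*I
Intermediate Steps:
w(a) = 267*√a/2 (w(a) = -(-267)*√a/2 = 267*√a/2)
(y(699) - 4103067)/(w(-1188) - 1292542) = ((501 - 1*699) - 4103067)/(267*√(-1188)/2 - 1292542) = ((501 - 699) - 4103067)/(267*(6*I*√33)/2 - 1292542) = (-198 - 4103067)/(801*I*√33 - 1292542) = -4103265/(-1292542 + 801*I*√33)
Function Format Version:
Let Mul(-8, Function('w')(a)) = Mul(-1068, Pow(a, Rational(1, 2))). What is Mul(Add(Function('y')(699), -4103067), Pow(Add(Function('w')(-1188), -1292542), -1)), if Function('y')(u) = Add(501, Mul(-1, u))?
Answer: Add(Rational(5303642349630, 1670685994597), Mul(Rational(3286715265, 1670685994597), I, Pow(33, Rational(1, 2)))) ≈ Add(3.1745, Mul(0.011301, I))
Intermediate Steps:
Function('w')(a) = Mul(Rational(267, 2), Pow(a, Rational(1, 2))) (Function('w')(a) = Mul(Rational(-1, 8), Mul(-1068, Pow(a, Rational(1, 2)))) = Mul(Rational(267, 2), Pow(a, Rational(1, 2))))
Mul(Add(Function('y')(699), -4103067), Pow(Add(Function('w')(-1188), -1292542), -1)) = Mul(Add(Add(501, Mul(-1, 699)), -4103067), Pow(Add(Mul(Rational(267, 2), Pow(-1188, Rational(1, 2))), -1292542), -1)) = Mul(Add(Add(501, -699), -4103067), Pow(Add(Mul(Rational(267, 2), Mul(6, I, Pow(33, Rational(1, 2)))), -1292542), -1)) = Mul(Add(-198, -4103067), Pow(Add(Mul(801, I, Pow(33, Rational(1, 2))), -1292542), -1)) = Mul(-4103265, Pow(Add(-1292542, Mul(801, I, Pow(33, Rational(1, 2)))), -1))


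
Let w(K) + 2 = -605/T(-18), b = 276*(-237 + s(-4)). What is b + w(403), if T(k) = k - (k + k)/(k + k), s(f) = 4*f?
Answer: -1326165/19 ≈ -69798.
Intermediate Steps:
b = -69828 (b = 276*(-237 + 4*(-4)) = 276*(-237 - 16) = 276*(-253) = -69828)
T(k) = -1 + k (T(k) = k - 2*k/(2*k) = k - 2*k*1/(2*k) = k - 1*1 = k - 1 = -1 + k)
w(K) = 567/19 (w(K) = -2 - 605/(-1 - 18) = -2 - 605/(-19) = -2 - 605*(-1/19) = -2 + 605/19 = 567/19)
b + w(403) = -69828 + 567/19 = -1326165/19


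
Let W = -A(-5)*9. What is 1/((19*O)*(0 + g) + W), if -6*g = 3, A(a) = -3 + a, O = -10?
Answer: 1/167 ≈ 0.0059880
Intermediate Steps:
g = -½ (g = -⅙*3 = -½ ≈ -0.50000)
W = 72 (W = -(-3 - 5)*9 = -(-8)*9 = -1*(-72) = 72)
1/((19*O)*(0 + g) + W) = 1/((19*(-10))*(0 - ½) + 72) = 1/(-190*(-½) + 72) = 1/(95 + 72) = 1/167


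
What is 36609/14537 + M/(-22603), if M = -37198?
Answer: 195460079/46939973 ≈ 4.1640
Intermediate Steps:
36609/14537 + M/(-22603) = 36609/14537 - 37198/(-22603) = 36609*(1/14537) - 37198*(-1/22603) = 36609/14537 + 5314/3229 = 195460079/46939973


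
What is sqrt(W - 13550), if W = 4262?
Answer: 6*I*sqrt(258) ≈ 96.374*I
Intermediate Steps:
sqrt(W - 13550) = sqrt(4262 - 13550) = sqrt(-9288) = 6*I*sqrt(258)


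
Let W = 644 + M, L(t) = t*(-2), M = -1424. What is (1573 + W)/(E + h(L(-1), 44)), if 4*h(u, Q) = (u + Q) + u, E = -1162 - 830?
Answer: -793/1980 ≈ -0.40051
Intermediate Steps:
L(t) = -2*t
E = -1992
h(u, Q) = u/2 + Q/4 (h(u, Q) = ((u + Q) + u)/4 = ((Q + u) + u)/4 = (Q + 2*u)/4 = u/2 + Q/4)
W = -780 (W = 644 - 1424 = -780)
(1573 + W)/(E + h(L(-1), 44)) = (1573 - 780)/(-1992 + ((-2*(-1))/2 + (¼)*44)) = 793/(-1992 + ((½)*2 + 11)) = 793/(-1992 + (1 + 11)) = 793/(-1992 + 12) = 793/(-1980) = 793*(-1/1980) = -793/1980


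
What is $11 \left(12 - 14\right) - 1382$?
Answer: $-1404$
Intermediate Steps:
$11 \left(12 - 14\right) - 1382 = 11 \left(-2\right) - 1382 = -22 - 1382 = -1404$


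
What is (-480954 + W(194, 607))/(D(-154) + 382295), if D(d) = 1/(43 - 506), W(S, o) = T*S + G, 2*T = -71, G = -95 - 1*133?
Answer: -225975947/177002584 ≈ -1.2767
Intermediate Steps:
G = -228 (G = -95 - 133 = -228)
T = -71/2 (T = (½)*(-71) = -71/2 ≈ -35.500)
W(S, o) = -228 - 71*S/2 (W(S, o) = -71*S/2 - 228 = -228 - 71*S/2)
D(d) = -1/463 (D(d) = 1/(-463) = -1/463)
(-480954 + W(194, 607))/(D(-154) + 382295) = (-480954 + (-228 - 71/2*194))/(-1/463 + 382295) = (-480954 + (-228 - 6887))/(177002584/463) = (-480954 - 7115)*(463/177002584) = -488069*463/177002584 = -225975947/177002584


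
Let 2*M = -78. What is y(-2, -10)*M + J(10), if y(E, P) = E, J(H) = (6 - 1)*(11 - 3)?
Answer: 118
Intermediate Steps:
M = -39 (M = (½)*(-78) = -39)
J(H) = 40 (J(H) = 5*8 = 40)
y(-2, -10)*M + J(10) = -2*(-39) + 40 = 78 + 40 = 118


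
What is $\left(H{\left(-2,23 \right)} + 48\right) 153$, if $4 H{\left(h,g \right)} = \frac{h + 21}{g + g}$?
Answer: $\frac{1354203}{184} \approx 7359.8$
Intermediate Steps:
$H{\left(h,g \right)} = \frac{21 + h}{8 g}$ ($H{\left(h,g \right)} = \frac{\left(h + 21\right) \frac{1}{g + g}}{4} = \frac{\left(21 + h\right) \frac{1}{2 g}}{4} = \frac{\frac{1}{2} \frac{1}{g} \left(21 + h\right)}{4} = \frac{21 + h}{8 g}$)
$\left(H{\left(-2,23 \right)} + 48\right) 153 = \left(\frac{21 - 2}{8 \cdot 23} + 48\right) 153 = \left(\frac{1}{8} \cdot \frac{1}{23} \cdot 19 + 48\right) 153 = \left(\frac{19}{184} + 48\right) 153 = \frac{8851}{184} \cdot 153 = \frac{1354203}{184}$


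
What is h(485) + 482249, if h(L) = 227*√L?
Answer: 482249 + 227*√485 ≈ 4.8725e+5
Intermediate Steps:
h(485) + 482249 = 227*√485 + 482249 = 482249 + 227*√485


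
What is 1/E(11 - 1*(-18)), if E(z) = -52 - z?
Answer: -1/81 ≈ -0.012346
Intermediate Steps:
1/E(11 - 1*(-18)) = 1/(-52 - (11 - 1*(-18))) = 1/(-52 - (11 + 18)) = 1/(-52 - 1*29) = 1/(-52 - 29) = 1/(-81) = -1/81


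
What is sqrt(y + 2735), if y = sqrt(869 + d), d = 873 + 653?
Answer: sqrt(2735 + sqrt(2395)) ≈ 52.763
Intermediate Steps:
d = 1526
y = sqrt(2395) (y = sqrt(869 + 1526) = sqrt(2395) ≈ 48.939)
sqrt(y + 2735) = sqrt(sqrt(2395) + 2735) = sqrt(2735 + sqrt(2395))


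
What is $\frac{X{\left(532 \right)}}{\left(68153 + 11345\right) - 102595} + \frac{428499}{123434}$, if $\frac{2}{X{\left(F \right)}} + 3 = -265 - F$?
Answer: $\frac{1979408342317}{570191019600} \approx 3.4715$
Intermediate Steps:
$X{\left(F \right)} = \frac{2}{-268 - F}$ ($X{\left(F \right)} = \frac{2}{-3 - \left(265 + F\right)} = \frac{2}{-268 - F}$)
$\frac{X{\left(532 \right)}}{\left(68153 + 11345\right) - 102595} + \frac{428499}{123434} = \frac{\left(-2\right) \frac{1}{268 + 532}}{\left(68153 + 11345\right) - 102595} + \frac{428499}{123434} = \frac{\left(-2\right) \frac{1}{800}}{79498 - 102595} + 428499 \cdot \frac{1}{123434} = \frac{\left(-2\right) \frac{1}{800}}{-23097} + \frac{428499}{123434} = \left(- \frac{1}{400}\right) \left(- \frac{1}{23097}\right) + \frac{428499}{123434} = \frac{1}{9238800} + \frac{428499}{123434} = \frac{1979408342317}{570191019600}$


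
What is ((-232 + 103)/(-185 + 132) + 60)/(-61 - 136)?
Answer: -3309/10441 ≈ -0.31692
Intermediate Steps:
((-232 + 103)/(-185 + 132) + 60)/(-61 - 136) = (-129/(-53) + 60)/(-197) = (-129*(-1/53) + 60)*(-1/197) = (129/53 + 60)*(-1/197) = (3309/53)*(-1/197) = -3309/10441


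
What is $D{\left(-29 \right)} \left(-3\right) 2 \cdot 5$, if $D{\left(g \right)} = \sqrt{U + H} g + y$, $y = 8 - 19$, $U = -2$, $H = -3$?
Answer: $330 + 870 i \sqrt{5} \approx 330.0 + 1945.4 i$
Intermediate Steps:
$y = -11$ ($y = 8 - 19 = -11$)
$D{\left(g \right)} = -11 + i g \sqrt{5}$ ($D{\left(g \right)} = \sqrt{-2 - 3} g - 11 = \sqrt{-5} g - 11 = i \sqrt{5} g - 11 = i g \sqrt{5} - 11 = -11 + i g \sqrt{5}$)
$D{\left(-29 \right)} \left(-3\right) 2 \cdot 5 = \left(-11 + i \left(-29\right) \sqrt{5}\right) \left(-3\right) 2 \cdot 5 = \left(-11 - 29 i \sqrt{5}\right) \left(\left(-6\right) 5\right) = \left(-11 - 29 i \sqrt{5}\right) \left(-30\right) = 330 + 870 i \sqrt{5}$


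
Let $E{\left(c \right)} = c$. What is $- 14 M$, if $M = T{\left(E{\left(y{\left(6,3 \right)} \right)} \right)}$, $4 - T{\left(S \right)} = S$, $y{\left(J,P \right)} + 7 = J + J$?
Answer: $14$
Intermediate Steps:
$y{\left(J,P \right)} = -7 + 2 J$ ($y{\left(J,P \right)} = -7 + \left(J + J\right) = -7 + 2 J$)
$T{\left(S \right)} = 4 - S$
$M = -1$ ($M = 4 - \left(-7 + 2 \cdot 6\right) = 4 - \left(-7 + 12\right) = 4 - 5 = -1$)
$- 14 M = \left(-14\right) \left(-1\right) = 14$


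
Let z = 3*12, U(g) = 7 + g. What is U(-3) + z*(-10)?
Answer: -356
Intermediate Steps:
z = 36
U(-3) + z*(-10) = (7 - 3) + 36*(-10) = 4 - 360 = -356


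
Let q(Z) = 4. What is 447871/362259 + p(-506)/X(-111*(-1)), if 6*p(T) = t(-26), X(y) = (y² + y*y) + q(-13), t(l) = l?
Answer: 11036658877/8928235314 ≈ 1.2362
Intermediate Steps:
X(y) = 4 + 2*y² (X(y) = (y² + y*y) + 4 = (y² + y²) + 4 = 2*y² + 4 = 4 + 2*y²)
p(T) = -13/3 (p(T) = (⅙)*(-26) = -13/3)
447871/362259 + p(-506)/X(-111*(-1)) = 447871/362259 - 13/(3*(4 + 2*(-111*(-1))²)) = 447871*(1/362259) - 13/(3*(4 + 2*111²)) = 447871/362259 - 13/(3*(4 + 2*12321)) = 447871/362259 - 13/(3*(4 + 24642)) = 447871/362259 - 13/3/24646 = 447871/362259 - 13/3*1/24646 = 447871/362259 - 13/73938 = 11036658877/8928235314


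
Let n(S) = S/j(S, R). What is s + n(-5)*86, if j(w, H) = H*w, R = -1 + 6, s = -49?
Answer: -159/5 ≈ -31.800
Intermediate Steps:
R = 5
n(S) = 1/5 (n(S) = S/((5*S)) = S*(1/(5*S)) = 1/5)
s + n(-5)*86 = -49 + (1/5)*86 = -49 + 86/5 = -159/5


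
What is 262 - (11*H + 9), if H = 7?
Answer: 176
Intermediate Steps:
262 - (11*H + 9) = 262 - (11*7 + 9) = 262 - (77 + 9) = 262 - 1*86 = 262 - 86 = 176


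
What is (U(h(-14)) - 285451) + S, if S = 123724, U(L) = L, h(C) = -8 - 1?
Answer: -161736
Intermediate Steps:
h(C) = -9
(U(h(-14)) - 285451) + S = (-9 - 285451) + 123724 = -285460 + 123724 = -161736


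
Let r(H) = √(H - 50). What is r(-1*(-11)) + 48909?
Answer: 48909 + I*√39 ≈ 48909.0 + 6.245*I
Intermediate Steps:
r(H) = √(-50 + H)
r(-1*(-11)) + 48909 = √(-50 - 1*(-11)) + 48909 = √(-50 + 11) + 48909 = √(-39) + 48909 = I*√39 + 48909 = 48909 + I*√39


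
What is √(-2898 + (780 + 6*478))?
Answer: 5*√30 ≈ 27.386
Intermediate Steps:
√(-2898 + (780 + 6*478)) = √(-2898 + (780 + 2868)) = √(-2898 + 3648) = √750 = 5*√30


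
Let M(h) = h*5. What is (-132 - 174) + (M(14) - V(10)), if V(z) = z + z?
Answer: -256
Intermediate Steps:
M(h) = 5*h
V(z) = 2*z
(-132 - 174) + (M(14) - V(10)) = (-132 - 174) + (5*14 - 2*10) = -306 + (70 - 1*20) = -306 + (70 - 20) = -306 + 50 = -256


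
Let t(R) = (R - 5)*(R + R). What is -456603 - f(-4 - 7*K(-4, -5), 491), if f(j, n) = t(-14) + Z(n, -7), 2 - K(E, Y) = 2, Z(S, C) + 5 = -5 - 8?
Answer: -457117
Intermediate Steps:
Z(S, C) = -18 (Z(S, C) = -5 + (-5 - 8) = -5 - 13 = -18)
K(E, Y) = 0 (K(E, Y) = 2 - 1*2 = 2 - 2 = 0)
t(R) = 2*R*(-5 + R) (t(R) = (-5 + R)*(2*R) = 2*R*(-5 + R))
f(j, n) = 514 (f(j, n) = 2*(-14)*(-5 - 14) - 18 = 2*(-14)*(-19) - 18 = 532 - 18 = 514)
-456603 - f(-4 - 7*K(-4, -5), 491) = -456603 - 1*514 = -456603 - 514 = -457117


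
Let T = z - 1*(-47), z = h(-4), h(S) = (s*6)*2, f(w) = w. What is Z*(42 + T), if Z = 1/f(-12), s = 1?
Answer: -101/12 ≈ -8.4167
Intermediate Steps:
h(S) = 12 (h(S) = (1*6)*2 = 6*2 = 12)
z = 12
Z = -1/12 (Z = 1/(-12) = -1/12 ≈ -0.083333)
T = 59 (T = 12 - 1*(-47) = 12 + 47 = 59)
Z*(42 + T) = -(42 + 59)/12 = -1/12*101 = -101/12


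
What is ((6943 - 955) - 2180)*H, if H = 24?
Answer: 91392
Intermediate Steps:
((6943 - 955) - 2180)*H = ((6943 - 955) - 2180)*24 = (5988 - 2180)*24 = 3808*24 = 91392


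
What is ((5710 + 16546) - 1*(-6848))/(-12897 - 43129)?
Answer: -14552/28013 ≈ -0.51947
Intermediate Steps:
((5710 + 16546) - 1*(-6848))/(-12897 - 43129) = (22256 + 6848)/(-56026) = 29104*(-1/56026) = -14552/28013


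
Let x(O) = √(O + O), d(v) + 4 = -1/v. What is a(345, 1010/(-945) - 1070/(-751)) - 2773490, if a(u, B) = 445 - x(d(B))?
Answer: -2773045 - I*√543256529/6316 ≈ -2.773e+6 - 3.6903*I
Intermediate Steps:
d(v) = -4 - 1/v
x(O) = √2*√O (x(O) = √(2*O) = √2*√O)
a(u, B) = 445 - √2*√(-4 - 1/B)
a(345, 1010/(-945) - 1070/(-751)) - 2773490 = (445 - √(-8 - 2/(1010/(-945) - 1070/(-751)))) - 2773490 = (445 - √(-8 - 2/(1010*(-1/945) - 1070*(-1/751)))) - 2773490 = (445 - √(-8 - 2/(-202/189 + 1070/751))) - 2773490 = (445 - √(-8 - 2/50528/141939)) - 2773490 = (445 - √(-8 - 2*141939/50528)) - 2773490 = (445 - √(-8 - 141939/25264)) - 2773490 = (445 - √(-344051/25264)) - 2773490 = (445 - I*√543256529/6316) - 2773490 = -2773045 - I*√543256529/6316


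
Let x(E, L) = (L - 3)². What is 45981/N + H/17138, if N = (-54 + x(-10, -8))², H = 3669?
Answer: 804492519/76932482 ≈ 10.457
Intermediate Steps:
x(E, L) = (-3 + L)²
N = 4489 (N = (-54 + (-3 - 8)²)² = (-54 + (-11)²)² = (-54 + 121)² = 67² = 4489)
45981/N + H/17138 = 45981/4489 + 3669/17138 = 804492519/76932482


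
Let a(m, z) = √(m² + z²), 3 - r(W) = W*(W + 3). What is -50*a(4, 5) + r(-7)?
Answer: -25 - 50*√41 ≈ -345.16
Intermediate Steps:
r(W) = 3 - W*(3 + W) (r(W) = 3 - W*(W + 3) = 3 - W*(3 + W))
-50*a(4, 5) + r(-7) = -50*√(4² + 5²) + (3 - 1*(-7)² - 3*(-7)) = -50*√(16 + 25) + (3 - 1*49 + 21) = -50*√41 + (3 - 49 + 21) = -50*√41 - 25 = -25 - 50*√41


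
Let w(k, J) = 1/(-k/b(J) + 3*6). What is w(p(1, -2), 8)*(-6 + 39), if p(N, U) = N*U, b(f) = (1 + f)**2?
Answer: 2673/1460 ≈ 1.8308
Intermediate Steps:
w(k, J) = 1/(18 - k/(1 + J)**2) (w(k, J) = 1/(-k/((1 + J)**2) + 3*6) = 1/(-k/(1 + J)**2 + 18) = 1/(18 - k/(1 + J)**2))
w(p(1, -2), 8)*(-6 + 39) = (-(1 + 8)**2/(1*(-2) - 18*(1 + 8)**2))*(-6 + 39) = -1*9**2/(-2 - 18*9**2)*33 = -1*81/(-2 - 18*81)*33 = -1*81/(-2 - 1458)*33 = -1*81/(-1460)*33 = -1*81*(-1/1460)*33 = (81/1460)*33 = 2673/1460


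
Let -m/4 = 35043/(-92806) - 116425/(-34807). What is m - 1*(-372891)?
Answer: 602255437774213/1615149221 ≈ 3.7288e+5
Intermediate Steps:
m = -19170393698/1615149221 (m = -4*(35043/(-92806) - 116425/(-34807)) = -4*(35043*(-1/92806) - 116425*(-1/34807)) = -4*(-35043/92806 + 116425/34807) = -4*9585196849/3230298442 = -19170393698/1615149221 ≈ -11.869)
m - 1*(-372891) = -19170393698/1615149221 - 1*(-372891) = -19170393698/1615149221 + 372891 = 602255437774213/1615149221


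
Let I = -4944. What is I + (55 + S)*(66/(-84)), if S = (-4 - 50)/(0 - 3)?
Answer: -70019/14 ≈ -5001.4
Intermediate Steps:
S = 18 (S = -54/(-3) = -54*(-⅓) = 18)
I + (55 + S)*(66/(-84)) = -4944 + (55 + 18)*(66/(-84)) = -4944 + 73*(66*(-1/84)) = -4944 + 73*(-11/14) = -4944 - 803/14 = -70019/14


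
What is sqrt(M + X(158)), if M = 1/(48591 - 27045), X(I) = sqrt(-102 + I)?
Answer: sqrt(266 + 11462472*sqrt(14))/2394 ≈ 2.7356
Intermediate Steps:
M = 1/21546 ≈ 4.6412e-5
sqrt(M + X(158)) = sqrt(1/21546 + sqrt(-102 + 158)) = sqrt(1/21546 + sqrt(56)) = sqrt(1/21546 + 2*sqrt(14))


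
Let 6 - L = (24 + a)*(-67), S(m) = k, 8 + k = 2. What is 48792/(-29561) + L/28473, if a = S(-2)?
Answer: -451142228/280563451 ≈ -1.6080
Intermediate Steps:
k = -6 (k = -8 + 2 = -6)
S(m) = -6
a = -6
L = 1212 (L = 6 - (24 - 6)*(-67) = 6 - 18*(-67) = 6 - 1*(-1206) = 6 + 1206 = 1212)
48792/(-29561) + L/28473 = 48792/(-29561) + 1212/28473 = 48792*(-1/29561) + 1212*(1/28473) = -48792/29561 + 404/9491 = -451142228/280563451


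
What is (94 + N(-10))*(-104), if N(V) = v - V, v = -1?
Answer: -10712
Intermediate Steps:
N(V) = -1 - V
(94 + N(-10))*(-104) = (94 + (-1 - 1*(-10)))*(-104) = (94 + (-1 + 10))*(-104) = (94 + 9)*(-104) = 103*(-104) = -10712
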